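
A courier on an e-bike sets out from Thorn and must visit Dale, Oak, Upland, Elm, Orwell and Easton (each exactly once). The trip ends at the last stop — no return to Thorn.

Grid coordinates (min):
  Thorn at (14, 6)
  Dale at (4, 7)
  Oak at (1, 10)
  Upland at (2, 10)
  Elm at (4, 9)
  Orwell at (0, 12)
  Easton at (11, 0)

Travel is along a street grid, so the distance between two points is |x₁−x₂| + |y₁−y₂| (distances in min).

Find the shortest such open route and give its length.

There are 6! = 720 possible orderings.
Thorn → Dale → Oak → Upland → Elm → Orwell → Easton: 11+6+1+3+7+23 = 51
Thorn → Dale → Oak → Upland → Elm → Easton → Orwell: 11+6+1+3+16+23 = 60
Thorn → Dale → Oak → Upland → Orwell → Elm → Easton: 11+6+1+4+7+16 = 45
Thorn → Dale → Oak → Upland → Orwell → Easton → Elm: 11+6+1+4+23+16 = 61
Thorn → Dale → Oak → Upland → Easton → Elm → Orwell: 11+6+1+19+16+7 = 60
Thorn → Dale → Oak → Upland → Easton → Orwell → Elm: 11+6+1+19+23+7 = 67
Thorn → Dale → Oak → Elm → Upland → Orwell → Easton: 11+6+4+3+4+23 = 51
Thorn → Dale → Oak → Elm → Upland → Easton → Orwell: 11+6+4+3+19+23 = 66
… (712 more)
Thorn → Easton → Dale → Elm → Upland → Oak → Orwell: 9+14+2+3+1+3 = 32  ← best
The minimum is 32.
One shortest path: Thorn → Easton → Dale → Elm → Upland → Oak → Orwell.

Shortest open route: 32 min.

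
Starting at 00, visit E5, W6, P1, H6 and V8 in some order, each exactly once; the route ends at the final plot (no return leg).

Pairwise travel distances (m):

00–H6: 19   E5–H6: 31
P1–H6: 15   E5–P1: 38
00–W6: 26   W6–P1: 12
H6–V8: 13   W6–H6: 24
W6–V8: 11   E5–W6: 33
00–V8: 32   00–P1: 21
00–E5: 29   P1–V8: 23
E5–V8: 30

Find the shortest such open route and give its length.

There are 5! = 120 possible orderings.
00 - E5 - W6 - P1 - H6 - V8: 29+33+12+15+13 = 102
00 - E5 - W6 - P1 - V8 - H6: 29+33+12+23+13 = 110
00 - E5 - W6 - H6 - P1 - V8: 29+33+24+15+23 = 124
00 - E5 - W6 - H6 - V8 - P1: 29+33+24+13+23 = 122
00 - E5 - W6 - V8 - P1 - H6: 29+33+11+23+15 = 111
00 - E5 - W6 - V8 - H6 - P1: 29+33+11+13+15 = 101
00 - E5 - P1 - W6 - H6 - V8: 29+38+12+24+13 = 116
00 - E5 - P1 - W6 - V8 - H6: 29+38+12+11+13 = 103
00 - E5 - P1 - H6 - W6 - V8: 29+38+15+24+11 = 117
00 - E5 - P1 - H6 - V8 - W6: 29+38+15+13+11 = 106
00 - E5 - P1 - V8 - W6 - H6: 29+38+23+11+24 = 125
00 - E5 - P1 - V8 - H6 - W6: 29+38+23+13+24 = 127
00 - E5 - H6 - W6 - P1 - V8: 29+31+24+12+23 = 119
00 - E5 - H6 - W6 - V8 - P1: 29+31+24+11+23 = 118
… (106 more)
00 - H6 - P1 - W6 - V8 - E5: 19+15+12+11+30 = 87  ← best
The minimum is 87.
One shortest path: 00 → H6 → P1 → W6 → V8 → E5.

Minimum one-way distance = 87 m.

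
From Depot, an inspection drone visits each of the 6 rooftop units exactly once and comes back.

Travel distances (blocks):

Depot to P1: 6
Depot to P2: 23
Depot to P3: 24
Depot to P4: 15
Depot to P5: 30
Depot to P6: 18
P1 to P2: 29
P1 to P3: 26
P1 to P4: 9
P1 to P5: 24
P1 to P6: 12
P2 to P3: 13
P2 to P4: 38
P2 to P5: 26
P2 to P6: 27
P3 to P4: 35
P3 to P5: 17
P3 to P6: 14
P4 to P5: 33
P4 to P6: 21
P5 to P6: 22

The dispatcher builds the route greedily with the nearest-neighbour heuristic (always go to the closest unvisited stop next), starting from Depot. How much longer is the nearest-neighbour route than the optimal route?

The nearest-neighbour route is 8 blocks longer than optimal.

From Depot: P1=6, P4=15, P6=18, P2=23, P3=24, P5=30 → choose P1 (6).
From P1: P4=9, P6=12, P5=24, P3=26, P2=29 → choose P4 (9).
From P4: P6=21, P5=33, P3=35, P2=38 → choose P6 (21).
From P6: P3=14, P5=22, P2=27 → choose P3 (14).
From P3: P2=13, P5=17 → choose P2 (13).
From P2: P5=26 → choose P5 (26).
NN route Depot → P1 → P4 → P6 → P3 → P2 → P5 → Depot costs 119.
Optimal: Depot → P1 → P4 → P6 → P5 → P3 → P2 → Depot costs 111 (by enumerating all 360 distinct tours).
Excess = 119 − 111 = 8.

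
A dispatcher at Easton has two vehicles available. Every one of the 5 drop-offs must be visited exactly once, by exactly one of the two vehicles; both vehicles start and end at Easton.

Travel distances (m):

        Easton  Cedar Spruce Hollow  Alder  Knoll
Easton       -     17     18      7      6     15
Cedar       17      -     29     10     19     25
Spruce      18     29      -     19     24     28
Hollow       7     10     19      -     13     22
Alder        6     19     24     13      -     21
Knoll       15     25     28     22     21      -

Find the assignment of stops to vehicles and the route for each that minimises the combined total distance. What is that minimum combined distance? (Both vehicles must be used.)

Check every non-empty split of the stops between the two vehicles; for each half take its own optimal tour:
  {Cedar} + {Spruce, Hollow, Alder, Knoll}: 34 + 81 = 115
  {Spruce} + {Cedar, Hollow, Alder, Knoll}: 36 + 69 = 105
  {Cedar, Spruce} + {Hollow, Alder, Knoll}: 64 + 56 = 120
  {Hollow} + {Cedar, Spruce, Alder, Knoll}: 14 + 96 = 110
  {Cedar, Hollow} + {Spruce, Alder, Knoll}: 34 + 73 = 107
  {Spruce, Hollow} + {Cedar, Alder, Knoll}: 44 + 65 = 109
  … (15 splits in total)
  {Alder} + {Cedar, Spruce, Hollow, Knoll}: 12 + 87 = 99  ← best
Best: vehicle 1 Easton → Alder → Easton = 12; vehicle 2 Easton → Spruce → Hollow → Cedar → Knoll → Easton = 87; combined 99.

99 m — the smallest possible combined total.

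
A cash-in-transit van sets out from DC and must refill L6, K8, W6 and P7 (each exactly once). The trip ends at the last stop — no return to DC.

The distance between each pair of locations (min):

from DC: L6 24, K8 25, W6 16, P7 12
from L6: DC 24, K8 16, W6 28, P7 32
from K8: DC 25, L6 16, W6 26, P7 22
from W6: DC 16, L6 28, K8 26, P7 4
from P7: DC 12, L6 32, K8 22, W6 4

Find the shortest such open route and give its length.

There are 4! = 24 possible orderings.
DC → L6 → K8 → W6 → P7: 24+16+26+4 = 70
DC → L6 → K8 → P7 → W6: 24+16+22+4 = 66
DC → L6 → W6 → K8 → P7: 24+28+26+22 = 100
DC → L6 → W6 → P7 → K8: 24+28+4+22 = 78
DC → L6 → P7 → K8 → W6: 24+32+22+26 = 104
DC → L6 → P7 → W6 → K8: 24+32+4+26 = 86
DC → K8 → L6 → W6 → P7: 25+16+28+4 = 73
DC → K8 → L6 → P7 → W6: 25+16+32+4 = 77
DC → K8 → W6 → L6 → P7: 25+26+28+32 = 111
DC → K8 → W6 → P7 → L6: 25+26+4+32 = 87
DC → K8 → P7 → L6 → W6: 25+22+32+28 = 107
DC → K8 → P7 → W6 → L6: 25+22+4+28 = 79
DC → W6 → L6 → K8 → P7: 16+28+16+22 = 82
DC → W6 → L6 → P7 → K8: 16+28+32+22 = 98
… (10 more)
DC → W6 → P7 → K8 → L6: 16+4+22+16 = 58  ← best
The minimum is 58.
One shortest path: DC → W6 → P7 → K8 → L6.

Minimum one-way distance = 58 min.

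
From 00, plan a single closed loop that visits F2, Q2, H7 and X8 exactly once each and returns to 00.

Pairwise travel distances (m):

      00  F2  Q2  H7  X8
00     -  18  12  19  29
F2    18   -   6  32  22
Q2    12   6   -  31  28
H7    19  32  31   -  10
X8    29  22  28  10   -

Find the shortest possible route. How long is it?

Shortest round trip = 69 m.

With 4 stops there are 4!/2 = 12 distinct round trips (a route and its reverse cost the same).
00-F2-Q2-H7-X8-00: 18+6+31+10+29 = 94
00-F2-Q2-X8-H7-00: 18+6+28+10+19 = 81
00-F2-H7-Q2-X8-00: 18+32+31+28+29 = 138
00-F2-H7-X8-Q2-00: 18+32+10+28+12 = 100
00-F2-X8-Q2-H7-00: 18+22+28+31+19 = 118
00-F2-X8-H7-Q2-00: 18+22+10+31+12 = 93
00-Q2-F2-H7-X8-00: 12+6+32+10+29 = 89
00-Q2-F2-X8-H7-00: 12+6+22+10+19 = 69
00-Q2-H7-F2-X8-00: 12+31+32+22+29 = 126
00-Q2-X8-F2-H7-00: 12+28+22+32+19 = 113
00-H7-F2-Q2-X8-00: 19+32+6+28+29 = 114
00-H7-Q2-F2-X8-00: 19+31+6+22+29 = 107
The minimum is 69.
One optimal route: 00 → Q2 → F2 → X8 → H7 → 00 (or its reverse).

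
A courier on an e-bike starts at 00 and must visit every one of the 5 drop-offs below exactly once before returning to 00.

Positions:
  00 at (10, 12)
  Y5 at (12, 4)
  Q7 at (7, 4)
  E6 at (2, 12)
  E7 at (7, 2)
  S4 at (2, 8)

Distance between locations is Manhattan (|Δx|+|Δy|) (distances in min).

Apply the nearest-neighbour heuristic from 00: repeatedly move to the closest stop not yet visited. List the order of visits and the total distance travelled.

40 min along 00 → E6 → S4 → Q7 → E7 → Y5 → 00.

From 00: distances to unvisited — E6=8, Y5=10, Q7=11, S4=12, E7=13. Nearest is E6 (8).
From E6: distances to unvisited — S4=4, Q7=13, E7=15, Y5=18. Nearest is S4 (4).
From S4: distances to unvisited — Q7=9, E7=11, Y5=14. Nearest is Q7 (9).
From Q7: distances to unvisited — E7=2, Y5=5. Nearest is E7 (2).
From E7: distances to unvisited — Y5=7. Nearest is Y5 (7).
Return Y5→00: 10.
Total = 8 + 4 + 9 + 2 + 7 + 10 = 40.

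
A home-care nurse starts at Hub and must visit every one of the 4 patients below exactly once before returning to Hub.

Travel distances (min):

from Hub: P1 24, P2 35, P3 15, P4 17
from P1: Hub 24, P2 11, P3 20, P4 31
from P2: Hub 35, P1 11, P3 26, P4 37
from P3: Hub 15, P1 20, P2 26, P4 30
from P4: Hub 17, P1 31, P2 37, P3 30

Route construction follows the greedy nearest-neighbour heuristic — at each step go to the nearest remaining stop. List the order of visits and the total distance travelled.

Hub → [P3:15 / P4:17 / P1:24 / P2:35] → P3 (15)
P3 → [P1:20 / P2:26 / P4:30] → P1 (20)
P1 → [P2:11 / P4:31] → P2 (11)
P2 → [P4:37] → P4 (37)
Return P4→Hub: 17.
Total = 15 + 20 + 11 + 37 + 17 = 100.

Total distance 100 min via the nearest-neighbour route Hub → P3 → P1 → P2 → P4 → Hub.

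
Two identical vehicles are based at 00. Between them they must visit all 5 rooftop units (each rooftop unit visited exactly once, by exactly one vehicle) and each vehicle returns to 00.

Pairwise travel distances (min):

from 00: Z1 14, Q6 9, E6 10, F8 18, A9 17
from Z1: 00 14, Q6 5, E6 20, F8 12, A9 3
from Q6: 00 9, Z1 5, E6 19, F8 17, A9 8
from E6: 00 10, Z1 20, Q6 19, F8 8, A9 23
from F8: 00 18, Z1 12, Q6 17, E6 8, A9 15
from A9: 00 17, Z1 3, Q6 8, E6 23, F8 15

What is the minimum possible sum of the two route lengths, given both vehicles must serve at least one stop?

68 min — the smallest possible combined total.

Try each way of splitting the stops between the two vehicles (each non-empty) and, for each split, find the best tour for each vehicle:
  {Z1} + {Q6, E6, F8, A9}: 28 + 50 = 78
  {Q6} + {Z1, E6, F8, A9}: 18 + 50 = 68
  {Z1, Q6} + {E6, F8, A9}: 28 + 50 = 78
  {E6} + {Z1, Q6, F8, A9}: 20 + 50 = 70
  {Z1, E6} + {Q6, F8, A9}: 44 + 50 = 94
  {Q6, E6} + {Z1, F8, A9}: 38 + 50 = 88
  … (15 splits in total)
Best: vehicle 1 00 → Q6 → 00 = 18; vehicle 2 00 → Z1 → A9 → F8 → E6 → 00 = 50; combined 68.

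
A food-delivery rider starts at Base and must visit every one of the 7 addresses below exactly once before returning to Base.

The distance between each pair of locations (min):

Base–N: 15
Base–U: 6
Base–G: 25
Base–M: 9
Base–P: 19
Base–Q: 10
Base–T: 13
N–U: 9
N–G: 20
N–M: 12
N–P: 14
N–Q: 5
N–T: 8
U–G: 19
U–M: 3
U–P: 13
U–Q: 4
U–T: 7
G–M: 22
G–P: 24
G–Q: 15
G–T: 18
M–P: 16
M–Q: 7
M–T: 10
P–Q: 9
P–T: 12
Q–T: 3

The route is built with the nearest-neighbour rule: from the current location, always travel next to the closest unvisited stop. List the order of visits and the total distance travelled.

Nearest-neighbour total = 90 min; route Base → U → M → Q → T → N → P → G → Base.

At Base the remaining stops are U 6, M 9, Q 10, T 13, N 15, P 19, G 25; go to U.
At U the remaining stops are M 3, Q 4, T 7, N 9, P 13, G 19; go to M.
At M the remaining stops are Q 7, T 10, N 12, P 16, G 22; go to Q.
At Q the remaining stops are T 3, N 5, P 9, G 15; go to T.
At T the remaining stops are N 8, P 12, G 18; go to N.
At N the remaining stops are P 14, G 20; go to P.
At P the remaining stops are G 24; go to G.
Return G→Base: 25.
Total = 6 + 3 + 7 + 3 + 8 + 14 + 24 + 25 = 90.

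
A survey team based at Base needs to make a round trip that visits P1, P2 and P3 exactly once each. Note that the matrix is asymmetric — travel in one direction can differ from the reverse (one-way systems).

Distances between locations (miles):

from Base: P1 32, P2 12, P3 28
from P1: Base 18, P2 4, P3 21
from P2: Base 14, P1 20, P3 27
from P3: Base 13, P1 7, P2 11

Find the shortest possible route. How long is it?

Base→P1→P2→P3→Base: 32+4+27+13 = 76
Base→P1→P3→P2→Base: 32+21+11+14 = 78
Base→P2→P1→P3→Base: 12+20+21+13 = 66
Base→P2→P3→P1→Base: 12+27+7+18 = 64
Base→P3→P1→P2→Base: 28+7+4+14 = 53
Base→P3→P2→P1→Base: 28+11+20+18 = 77
The minimum is 53.
One optimal route: Base → P3 → P1 → P2 → Base.

Minimum total distance: 53 miles.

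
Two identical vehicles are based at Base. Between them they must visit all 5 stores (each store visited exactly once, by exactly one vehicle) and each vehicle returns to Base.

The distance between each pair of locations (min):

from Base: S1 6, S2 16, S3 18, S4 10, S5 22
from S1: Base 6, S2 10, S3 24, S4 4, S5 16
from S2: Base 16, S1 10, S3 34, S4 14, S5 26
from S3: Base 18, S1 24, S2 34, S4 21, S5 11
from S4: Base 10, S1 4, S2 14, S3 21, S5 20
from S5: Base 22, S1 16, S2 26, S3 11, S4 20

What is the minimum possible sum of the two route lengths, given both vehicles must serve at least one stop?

Minimum combined distance: 91 min.

Try each way of splitting the stops between the two vehicles (each non-empty) and, for each split, find the best tour for each vehicle:
  {S1} + {S2, S3, S4, S5}: 12 + 79 = 91
  {S2} + {S1, S3, S4, S5}: 32 + 59 = 91
  {S1, S2} + {S3, S4, S5}: 32 + 59 = 91
  {S3} + {S1, S2, S4, S5}: 36 + 72 = 108
  {S1, S3} + {S2, S4, S5}: 48 + 72 = 120
  {S2, S3} + {S1, S4, S5}: 68 + 52 = 120
  … (15 splits in total)
Best: vehicle 1 Base → S1 → Base = 12; vehicle 2 Base → S2 → S4 → S5 → S3 → Base = 79; combined 91.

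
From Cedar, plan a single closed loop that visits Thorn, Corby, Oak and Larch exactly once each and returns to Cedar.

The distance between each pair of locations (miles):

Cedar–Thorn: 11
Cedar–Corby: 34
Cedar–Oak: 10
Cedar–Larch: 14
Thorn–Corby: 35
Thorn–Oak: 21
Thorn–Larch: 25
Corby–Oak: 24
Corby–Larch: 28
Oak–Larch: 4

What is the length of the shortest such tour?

Cedar-Thorn-Corby-Oak-Larch-Cedar: 11+35+24+4+14 = 88
Cedar-Thorn-Corby-Larch-Oak-Cedar: 11+35+28+4+10 = 88
Cedar-Thorn-Oak-Corby-Larch-Cedar: 11+21+24+28+14 = 98
Cedar-Thorn-Oak-Larch-Corby-Cedar: 11+21+4+28+34 = 98
Cedar-Thorn-Larch-Corby-Oak-Cedar: 11+25+28+24+10 = 98
Cedar-Thorn-Larch-Oak-Corby-Cedar: 11+25+4+24+34 = 98
Cedar-Corby-Thorn-Oak-Larch-Cedar: 34+35+21+4+14 = 108
Cedar-Corby-Thorn-Larch-Oak-Cedar: 34+35+25+4+10 = 108
Cedar-Corby-Oak-Thorn-Larch-Cedar: 34+24+21+25+14 = 118
Cedar-Corby-Larch-Thorn-Oak-Cedar: 34+28+25+21+10 = 118
Cedar-Oak-Thorn-Corby-Larch-Cedar: 10+21+35+28+14 = 108
Cedar-Oak-Corby-Thorn-Larch-Cedar: 10+24+35+25+14 = 108
The minimum is 88.
One optimal route: Cedar → Thorn → Corby → Oak → Larch → Cedar (or its reverse).

88 miles — the shortest possible round trip.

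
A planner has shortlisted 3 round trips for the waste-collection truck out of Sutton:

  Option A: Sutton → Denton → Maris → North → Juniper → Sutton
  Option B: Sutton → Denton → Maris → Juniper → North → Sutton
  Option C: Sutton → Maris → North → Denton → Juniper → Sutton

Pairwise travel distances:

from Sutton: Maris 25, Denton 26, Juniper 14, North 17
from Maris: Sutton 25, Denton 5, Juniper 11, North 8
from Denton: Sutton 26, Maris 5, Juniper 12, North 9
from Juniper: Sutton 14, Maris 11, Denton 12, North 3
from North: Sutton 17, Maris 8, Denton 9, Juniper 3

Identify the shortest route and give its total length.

56 — Option A is the shortest.

Option A: 26 + 5 + 8 + 3 + 14 = 56
Option B: 26 + 5 + 11 + 3 + 17 = 62
Option C: 25 + 8 + 9 + 12 + 14 = 68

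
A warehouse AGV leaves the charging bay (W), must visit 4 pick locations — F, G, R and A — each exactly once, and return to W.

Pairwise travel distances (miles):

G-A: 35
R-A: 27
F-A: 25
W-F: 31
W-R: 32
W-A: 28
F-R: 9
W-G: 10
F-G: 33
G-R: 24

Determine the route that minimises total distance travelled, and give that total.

With 4 stops there are 4!/2 = 12 distinct round trips (a route and its reverse cost the same).
W→F→G→R→A→W: 31+33+24+27+28 = 143
W→F→G→A→R→W: 31+33+35+27+32 = 158
W→F→R→G→A→W: 31+9+24+35+28 = 127
W→F→R→A→G→W: 31+9+27+35+10 = 112
W→F→A→G→R→W: 31+25+35+24+32 = 147
W→F→A→R→G→W: 31+25+27+24+10 = 117
W→G→F→R→A→W: 10+33+9+27+28 = 107
W→G→F→A→R→W: 10+33+25+27+32 = 127
W→G→R→F→A→W: 10+24+9+25+28 = 96
W→G→A→F→R→W: 10+35+25+9+32 = 111
W→R→F→G→A→W: 32+9+33+35+28 = 137
W→R→G→F→A→W: 32+24+33+25+28 = 142
The minimum is 96.
One optimal route: W → G → R → F → A → W (or its reverse).

96 miles — the shortest possible round trip.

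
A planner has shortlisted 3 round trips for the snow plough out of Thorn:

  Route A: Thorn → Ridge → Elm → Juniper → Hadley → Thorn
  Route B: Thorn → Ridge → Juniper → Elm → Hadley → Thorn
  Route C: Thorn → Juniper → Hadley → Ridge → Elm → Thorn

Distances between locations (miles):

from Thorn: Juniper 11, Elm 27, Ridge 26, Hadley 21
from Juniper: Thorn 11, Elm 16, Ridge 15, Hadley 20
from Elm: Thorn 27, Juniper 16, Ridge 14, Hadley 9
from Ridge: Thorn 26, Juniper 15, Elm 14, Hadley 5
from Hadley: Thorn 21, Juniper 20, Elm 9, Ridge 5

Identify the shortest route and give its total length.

Shortest is Route C, total 77 miles.

Route A: 26 + 14 + 16 + 20 + 21 = 97
Route B: 26 + 15 + 16 + 9 + 21 = 87
Route C: 11 + 20 + 5 + 14 + 27 = 77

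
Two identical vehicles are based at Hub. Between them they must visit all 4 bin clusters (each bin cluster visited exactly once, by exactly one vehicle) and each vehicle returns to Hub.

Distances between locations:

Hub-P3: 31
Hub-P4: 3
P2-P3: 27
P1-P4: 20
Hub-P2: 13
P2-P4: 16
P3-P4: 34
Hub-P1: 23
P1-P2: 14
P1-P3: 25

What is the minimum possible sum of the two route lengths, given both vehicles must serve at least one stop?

There are 2^3 − 1 = 7 ways to divide the 4 stops into two non-empty groups. For each, the best each vehicle can do is its own shortest tour through its group:
  {P1} + {P2, P3, P4}: 46 + 77 = 123
  {P2} + {P1, P3, P4}: 26 + 79 = 105
  {P1, P2} + {P3, P4}: 50 + 68 = 118
  {P3} + {P1, P2, P4}: 62 + 50 = 112
  {P1, P3} + {P2, P4}: 79 + 32 = 111
  {P2, P3} + {P1, P4}: 71 + 46 = 117
  … (7 splits in total)
  {P1, P2, P3} + {P4}: 83 + 6 = 89  ← best
Best: vehicle 1 Hub → P2 → P1 → P3 → Hub = 83; vehicle 2 Hub → P4 → Hub = 6; combined 89.

89 — the smallest possible combined total.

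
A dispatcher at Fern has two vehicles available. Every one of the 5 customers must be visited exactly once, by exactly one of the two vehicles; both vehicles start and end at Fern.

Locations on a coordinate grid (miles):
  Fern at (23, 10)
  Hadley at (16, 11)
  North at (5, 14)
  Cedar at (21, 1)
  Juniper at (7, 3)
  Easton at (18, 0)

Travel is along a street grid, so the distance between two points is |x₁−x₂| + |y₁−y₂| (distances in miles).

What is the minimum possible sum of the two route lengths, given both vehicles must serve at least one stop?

Minimum combined distance: 80 miles.

Try each way of splitting the stops between the two vehicles (each non-empty) and, for each split, find the best tour for each vehicle:
  {Hadley} + {North, Cedar, Juniper, Easton}: 16 + 64 = 80
  {North} + {Hadley, Cedar, Juniper, Easton}: 44 + 54 = 98
  {Hadley, North} + {Cedar, Juniper, Easton}: 44 + 52 = 96
  {Cedar} + {Hadley, North, Juniper, Easton}: 22 + 64 = 86
  {Hadley, Cedar} + {North, Juniper, Easton}: 34 + 64 = 98
  {North, Cedar} + {Hadley, Juniper, Easton}: 62 + 54 = 116
  … (15 splits in total)
Best: vehicle 1 Fern → Hadley → Fern = 16; vehicle 2 Fern → North → Juniper → Easton → Cedar → Fern = 64; combined 80.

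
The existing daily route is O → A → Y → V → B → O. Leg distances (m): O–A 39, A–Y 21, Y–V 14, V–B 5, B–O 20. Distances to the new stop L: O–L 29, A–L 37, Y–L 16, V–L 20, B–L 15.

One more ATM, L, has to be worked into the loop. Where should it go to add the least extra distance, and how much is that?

Minimum extra distance: 22 m, inserting L between Y and V.

Insertion cost between consecutive stops i–j is d(i,L) + d(L,j) − d(i,j):
  between O and A: 29 + 37 − 39 = 27
  between A and Y: 37 + 16 − 21 = 32
  between Y and V: 16 + 20 − 14 = 22
  between V and B: 20 + 15 − 5 = 30
  between B and O: 15 + 29 − 20 = 24
Cheapest insertion is between Y and V, adding 22.
New total = 99 + 22 = 121.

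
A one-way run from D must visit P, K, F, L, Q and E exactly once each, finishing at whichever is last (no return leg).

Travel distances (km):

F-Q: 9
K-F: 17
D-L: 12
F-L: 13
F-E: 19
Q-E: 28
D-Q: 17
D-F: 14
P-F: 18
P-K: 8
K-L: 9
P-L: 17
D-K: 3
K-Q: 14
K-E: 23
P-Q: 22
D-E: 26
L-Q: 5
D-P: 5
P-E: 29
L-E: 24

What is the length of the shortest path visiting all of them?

Minimum one-way distance = 55 km.

There are 6! = 720 possible orderings.
D → P → K → F → L → Q → E: 5+8+17+13+5+28 = 76
D → P → K → F → L → E → Q: 5+8+17+13+24+28 = 95
D → P → K → F → Q → L → E: 5+8+17+9+5+24 = 68
D → P → K → F → Q → E → L: 5+8+17+9+28+24 = 91
D → P → K → F → E → L → Q: 5+8+17+19+24+5 = 78
D → P → K → F → E → Q → L: 5+8+17+19+28+5 = 82
D → P → K → L → F → Q → E: 5+8+9+13+9+28 = 72
D → P → K → L → F → E → Q: 5+8+9+13+19+28 = 82
… (712 more)
D → P → K → L → Q → F → E: 5+8+9+5+9+19 = 55  ← best
The minimum is 55.
One shortest path: D → P → K → L → Q → F → E.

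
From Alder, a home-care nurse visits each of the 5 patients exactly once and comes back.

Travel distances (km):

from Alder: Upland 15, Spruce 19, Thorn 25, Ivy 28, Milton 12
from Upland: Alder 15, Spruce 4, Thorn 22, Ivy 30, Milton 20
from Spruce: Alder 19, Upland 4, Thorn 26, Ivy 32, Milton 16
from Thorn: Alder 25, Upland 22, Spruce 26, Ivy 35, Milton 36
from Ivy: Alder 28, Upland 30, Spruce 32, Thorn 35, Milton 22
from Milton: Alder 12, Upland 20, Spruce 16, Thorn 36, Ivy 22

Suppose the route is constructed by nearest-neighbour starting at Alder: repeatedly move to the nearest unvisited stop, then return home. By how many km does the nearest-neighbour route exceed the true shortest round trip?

Alder: Milton=12, Upland=15, Spruce=19, Thorn=25, Ivy=28 ⇒ Milton
Milton: Spruce=16, Upland=20, Ivy=22, Thorn=36 ⇒ Spruce
Spruce: Upland=4, Thorn=26, Ivy=32 ⇒ Upland
Upland: Thorn=22, Ivy=30 ⇒ Thorn
Thorn: Ivy=35 ⇒ Ivy
NN route Alder → Milton → Spruce → Upland → Thorn → Ivy → Alder costs 117.
Optimal: Alder → Upland → Spruce → Thorn → Ivy → Milton → Alder costs 114 (by enumerating all 60 distinct tours).
Excess = 117 − 114 = 3.

The nearest-neighbour route is 3 km longer than optimal.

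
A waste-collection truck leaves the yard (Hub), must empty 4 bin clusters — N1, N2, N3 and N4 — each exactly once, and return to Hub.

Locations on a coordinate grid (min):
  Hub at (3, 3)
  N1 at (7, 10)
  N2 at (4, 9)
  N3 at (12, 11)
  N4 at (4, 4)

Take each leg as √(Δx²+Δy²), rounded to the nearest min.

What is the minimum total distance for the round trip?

There are 12 distinct closed tours to check (reversals are equivalent).
Hub-N1-N2-N3-N4-Hub: 8+3+8+11+1 = 31
Hub-N1-N2-N4-N3-Hub: 8+3+5+11+12 = 39
Hub-N1-N3-N2-N4-Hub: 8+5+8+5+1 = 27
Hub-N1-N3-N4-N2-Hub: 8+5+11+5+6 = 35
Hub-N1-N4-N2-N3-Hub: 8+7+5+8+12 = 40
Hub-N1-N4-N3-N2-Hub: 8+7+11+8+6 = 40
Hub-N2-N1-N3-N4-Hub: 6+3+5+11+1 = 26
Hub-N2-N1-N4-N3-Hub: 6+3+7+11+12 = 39
Hub-N2-N3-N1-N4-Hub: 6+8+5+7+1 = 27
Hub-N2-N4-N1-N3-Hub: 6+5+7+5+12 = 35
Hub-N3-N1-N2-N4-Hub: 12+5+3+5+1 = 26
Hub-N3-N2-N1-N4-Hub: 12+8+3+7+1 = 31
The minimum is 26.
One optimal route: Hub → N2 → N1 → N3 → N4 → Hub (or its reverse).

Minimum total distance: 26 min.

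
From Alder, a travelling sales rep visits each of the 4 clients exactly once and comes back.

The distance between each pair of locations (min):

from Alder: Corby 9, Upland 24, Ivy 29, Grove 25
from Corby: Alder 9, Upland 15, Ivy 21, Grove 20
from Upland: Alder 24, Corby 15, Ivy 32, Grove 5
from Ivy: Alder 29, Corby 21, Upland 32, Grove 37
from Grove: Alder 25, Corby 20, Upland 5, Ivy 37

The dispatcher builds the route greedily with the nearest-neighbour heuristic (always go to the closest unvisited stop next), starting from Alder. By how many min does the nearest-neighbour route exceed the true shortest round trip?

The nearest-neighbour route is 3 min longer than optimal.

Alder: Corby=9, Upland=24, Grove=25, Ivy=29 ⇒ Corby
Corby: Upland=15, Grove=20, Ivy=21 ⇒ Upland
Upland: Grove=5, Ivy=32 ⇒ Grove
Grove: Ivy=37 ⇒ Ivy
NN route Alder → Corby → Upland → Grove → Ivy → Alder costs 95.
Optimal: Alder → Corby → Ivy → Upland → Grove → Alder costs 92 (by enumerating all 12 distinct tours).
Excess = 95 − 92 = 3.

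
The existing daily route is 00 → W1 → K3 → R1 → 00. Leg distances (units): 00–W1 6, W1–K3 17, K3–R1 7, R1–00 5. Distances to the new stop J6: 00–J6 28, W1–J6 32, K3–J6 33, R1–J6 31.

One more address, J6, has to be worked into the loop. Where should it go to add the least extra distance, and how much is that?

+48 — insert J6 between W1 and K3.

Insertion cost between consecutive stops i–j is d(i,J6) + d(J6,j) − d(i,j):
  between 00 and W1: 28 + 32 − 6 = 54
  between W1 and K3: 32 + 33 − 17 = 48
  between K3 and R1: 33 + 31 − 7 = 57
  between R1 and 00: 31 + 28 − 5 = 54
Cheapest insertion is between W1 and K3, adding 48.
New total = 35 + 48 = 83.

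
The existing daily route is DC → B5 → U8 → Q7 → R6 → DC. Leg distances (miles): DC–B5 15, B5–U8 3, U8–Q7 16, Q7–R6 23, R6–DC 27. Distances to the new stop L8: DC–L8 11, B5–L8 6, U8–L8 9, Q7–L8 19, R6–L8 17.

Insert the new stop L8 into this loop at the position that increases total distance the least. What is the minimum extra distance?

Insertion cost between consecutive stops i–j is d(i,L8) + d(L8,j) − d(i,j):
  between DC and B5: 11 + 6 − 15 = 2
  between B5 and U8: 6 + 9 − 3 = 12
  between U8 and Q7: 9 + 19 − 16 = 12
  between Q7 and R6: 19 + 17 − 23 = 13
  between R6 and DC: 17 + 11 − 27 = 1
Cheapest insertion is between R6 and DC, adding 1.
New total = 84 + 1 = 85.

+1 miles — insert L8 between R6 and DC.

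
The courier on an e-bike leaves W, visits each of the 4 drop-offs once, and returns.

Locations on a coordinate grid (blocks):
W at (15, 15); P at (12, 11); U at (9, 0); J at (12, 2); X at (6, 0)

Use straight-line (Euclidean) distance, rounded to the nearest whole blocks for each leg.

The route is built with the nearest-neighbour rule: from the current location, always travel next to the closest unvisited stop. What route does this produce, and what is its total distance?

W → [P:5 / J:13 / U:16 / X:17] → P (5)
P → [J:9 / U:11 / X:13] → J (9)
J → [U:4 / X:6] → U (4)
U → [X:3] → X (3)
Return X→W: 17.
Total = 5 + 9 + 4 + 3 + 17 = 38.

Nearest-neighbour total = 38 blocks; route W → P → J → U → X → W.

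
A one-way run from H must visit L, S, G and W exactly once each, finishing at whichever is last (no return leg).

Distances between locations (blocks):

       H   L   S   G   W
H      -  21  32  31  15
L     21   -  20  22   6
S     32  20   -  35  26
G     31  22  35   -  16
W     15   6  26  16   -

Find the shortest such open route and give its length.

Shortest open route: 73 blocks.

There are 4! = 24 possible orderings.
H→L→S→G→W: 21+20+35+16 = 92
H→L→S→W→G: 21+20+26+16 = 83
H→L→G→S→W: 21+22+35+26 = 104
H→L→G→W→S: 21+22+16+26 = 85
H→L→W→S→G: 21+6+26+35 = 88
H→L→W→G→S: 21+6+16+35 = 78
H→S→L→G→W: 32+20+22+16 = 90
H→S→L→W→G: 32+20+6+16 = 74
H→S→G→L→W: 32+35+22+6 = 95
H→S→G→W→L: 32+35+16+6 = 89
H→S→W→L→G: 32+26+6+22 = 86
H→S→W→G→L: 32+26+16+22 = 96
H→G→L→S→W: 31+22+20+26 = 99
H→G→L→W→S: 31+22+6+26 = 85
… (10 more)
H→G→W→L→S: 31+16+6+20 = 73  ← best
The minimum is 73.
One shortest path: H → G → W → L → S.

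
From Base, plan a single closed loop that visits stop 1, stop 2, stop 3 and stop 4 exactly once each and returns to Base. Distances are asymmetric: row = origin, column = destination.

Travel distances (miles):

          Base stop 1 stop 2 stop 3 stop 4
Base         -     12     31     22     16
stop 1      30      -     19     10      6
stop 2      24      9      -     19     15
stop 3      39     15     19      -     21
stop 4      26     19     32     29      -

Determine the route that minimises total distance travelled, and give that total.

Base → stop 1 → stop 2 → stop 3 → stop 4 → Base: 12+19+19+21+26 = 97
Base → stop 1 → stop 2 → stop 4 → stop 3 → Base: 12+19+15+29+39 = 114
Base → stop 1 → stop 3 → stop 2 → stop 4 → Base: 12+10+19+15+26 = 82
Base → stop 1 → stop 3 → stop 4 → stop 2 → Base: 12+10+21+32+24 = 99
Base → stop 1 → stop 4 → stop 2 → stop 3 → Base: 12+6+32+19+39 = 108
Base → stop 1 → stop 4 → stop 3 → stop 2 → Base: 12+6+29+19+24 = 90
Base → stop 2 → stop 1 → stop 3 → stop 4 → Base: 31+9+10+21+26 = 97
Base → stop 2 → stop 1 → stop 4 → stop 3 → Base: 31+9+6+29+39 = 114
Base → stop 2 → stop 3 → stop 1 → stop 4 → Base: 31+19+15+6+26 = 97
Base → stop 2 → stop 3 → stop 4 → stop 1 → Base: 31+19+21+19+30 = 120
Base → stop 2 → stop 4 → stop 1 → stop 3 → Base: 31+15+19+10+39 = 114
Base → stop 2 → stop 4 → stop 3 → stop 1 → Base: 31+15+29+15+30 = 120
Base → stop 3 → stop 1 → stop 2 → stop 4 → Base: 22+15+19+15+26 = 97
Base → stop 3 → stop 1 → stop 4 → stop 2 → Base: 22+15+6+32+24 = 99
… (10 more)
The minimum is 82.
One optimal route: Base → stop 1 → stop 3 → stop 2 → stop 4 → Base.

Shortest round trip = 82 miles.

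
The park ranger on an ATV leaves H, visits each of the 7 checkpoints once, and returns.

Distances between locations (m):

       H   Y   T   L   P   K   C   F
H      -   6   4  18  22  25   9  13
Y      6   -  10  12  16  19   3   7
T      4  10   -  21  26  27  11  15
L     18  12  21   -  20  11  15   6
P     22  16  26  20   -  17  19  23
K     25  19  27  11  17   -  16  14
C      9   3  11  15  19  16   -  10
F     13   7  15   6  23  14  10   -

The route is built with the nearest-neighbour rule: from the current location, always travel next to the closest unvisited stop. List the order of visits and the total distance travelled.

At H the remaining stops are T 4, Y 6, C 9, F 13, L 18, P 22, K 25; go to T.
At T the remaining stops are Y 10, C 11, F 15, L 21, P 26, K 27; go to Y.
At Y the remaining stops are C 3, F 7, L 12, P 16, K 19; go to C.
At C the remaining stops are F 10, L 15, K 16, P 19; go to F.
At F the remaining stops are L 6, K 14, P 23; go to L.
At L the remaining stops are K 11, P 20; go to K.
At K the remaining stops are P 17; go to P.
Return P→H: 22.
Total = 4 + 10 + 3 + 10 + 6 + 11 + 17 + 22 = 83.

Total distance 83 m via the nearest-neighbour route H → T → Y → C → F → L → K → P → H.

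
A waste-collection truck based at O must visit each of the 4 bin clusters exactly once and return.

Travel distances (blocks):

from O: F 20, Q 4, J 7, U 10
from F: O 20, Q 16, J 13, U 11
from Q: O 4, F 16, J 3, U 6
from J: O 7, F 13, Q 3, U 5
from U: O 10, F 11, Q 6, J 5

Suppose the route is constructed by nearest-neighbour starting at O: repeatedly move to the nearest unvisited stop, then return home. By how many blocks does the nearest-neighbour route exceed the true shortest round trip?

2 blocks longer than the optimal tour.

O: Q=4, J=7, U=10, F=20 ⇒ Q
Q: J=3, U=6, F=16 ⇒ J
J: U=5, F=13 ⇒ U
U: F=11 ⇒ F
NN route O → Q → J → U → F → O costs 43.
Optimal: O → Q → J → F → U → O costs 41 (by enumerating all 12 distinct tours).
Excess = 43 − 41 = 2.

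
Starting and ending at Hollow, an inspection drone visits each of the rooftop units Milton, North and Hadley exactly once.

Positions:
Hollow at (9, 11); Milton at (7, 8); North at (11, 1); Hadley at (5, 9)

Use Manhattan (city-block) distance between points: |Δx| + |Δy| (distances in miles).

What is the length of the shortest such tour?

Minimum total distance: 32 miles.

There are 3 distinct closed tours to check (reversals are equivalent).
Hollow-Milton-North-Hadley-Hollow: 5+11+14+6 = 36
Hollow-Milton-Hadley-North-Hollow: 5+3+14+12 = 34
Hollow-North-Milton-Hadley-Hollow: 12+11+3+6 = 32
The minimum is 32.
One optimal route: Hollow → North → Milton → Hadley → Hollow (or its reverse).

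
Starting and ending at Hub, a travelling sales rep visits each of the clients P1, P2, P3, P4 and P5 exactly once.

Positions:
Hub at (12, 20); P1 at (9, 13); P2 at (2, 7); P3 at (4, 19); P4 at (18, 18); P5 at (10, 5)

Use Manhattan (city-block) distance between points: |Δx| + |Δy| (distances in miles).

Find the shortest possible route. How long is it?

Hub → P1 → P2 → P3 → P4 → P5 → Hub: 10+13+14+15+21+17 = 90
Hub → P1 → P2 → P3 → P5 → P4 → Hub: 10+13+14+20+21+8 = 86
Hub → P1 → P2 → P4 → P3 → P5 → Hub: 10+13+27+15+20+17 = 102
Hub → P1 → P2 → P4 → P5 → P3 → Hub: 10+13+27+21+20+9 = 100
Hub → P1 → P2 → P5 → P3 → P4 → Hub: 10+13+10+20+15+8 = 76
Hub → P1 → P2 → P5 → P4 → P3 → Hub: 10+13+10+21+15+9 = 78
Hub → P1 → P3 → P2 → P4 → P5 → Hub: 10+11+14+27+21+17 = 100
Hub → P1 → P3 → P2 → P5 → P4 → Hub: 10+11+14+10+21+8 = 74
Hub → P1 → P3 → P4 → P2 → P5 → Hub: 10+11+15+27+10+17 = 90
Hub → P1 → P3 → P4 → P5 → P2 → Hub: 10+11+15+21+10+23 = 90
Hub → P1 → P3 → P5 → P2 → P4 → Hub: 10+11+20+10+27+8 = 86
Hub → P1 → P3 → P5 → P4 → P2 → Hub: 10+11+20+21+27+23 = 112
Hub → P1 → P4 → P2 → P3 → P5 → Hub: 10+14+27+14+20+17 = 102
Hub → P1 → P4 → P2 → P5 → P3 → Hub: 10+14+27+10+20+9 = 90
… (46 more)
Hub → P3 → P2 → P5 → P1 → P4 → Hub: 9+14+10+9+14+8 = 64  ← best
The minimum is 64.
One optimal route: Hub → P3 → P2 → P5 → P1 → P4 → Hub (or its reverse).

Minimum total distance: 64 miles.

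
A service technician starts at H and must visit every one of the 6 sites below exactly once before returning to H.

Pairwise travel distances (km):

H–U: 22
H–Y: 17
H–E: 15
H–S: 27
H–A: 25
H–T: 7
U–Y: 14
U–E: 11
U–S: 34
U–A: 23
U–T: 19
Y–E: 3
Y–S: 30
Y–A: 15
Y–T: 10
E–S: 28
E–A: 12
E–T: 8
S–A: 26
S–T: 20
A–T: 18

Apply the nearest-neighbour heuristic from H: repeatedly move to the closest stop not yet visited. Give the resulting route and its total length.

At H the remaining stops are T 7, E 15, Y 17, U 22, A 25, S 27; go to T.
At T the remaining stops are E 8, Y 10, A 18, U 19, S 20; go to E.
At E the remaining stops are Y 3, U 11, A 12, S 28; go to Y.
At Y the remaining stops are U 14, A 15, S 30; go to U.
At U the remaining stops are A 23, S 34; go to A.
At A the remaining stops are S 26; go to S.
Return S→H: 27.
Total = 7 + 8 + 3 + 14 + 23 + 26 + 27 = 108.

Total distance 108 km via the nearest-neighbour route H → T → E → Y → U → A → S → H.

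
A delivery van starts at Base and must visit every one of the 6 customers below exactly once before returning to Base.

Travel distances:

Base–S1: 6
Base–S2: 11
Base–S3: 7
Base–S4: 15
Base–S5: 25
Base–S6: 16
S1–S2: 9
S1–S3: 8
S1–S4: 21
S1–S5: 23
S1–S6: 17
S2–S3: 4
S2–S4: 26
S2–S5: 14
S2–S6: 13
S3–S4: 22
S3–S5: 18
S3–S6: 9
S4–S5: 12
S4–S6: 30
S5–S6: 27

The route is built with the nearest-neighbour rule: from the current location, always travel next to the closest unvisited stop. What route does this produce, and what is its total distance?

85 along Base → S1 → S3 → S2 → S6 → S5 → S4 → Base.

From Base: distances to unvisited — S1=6, S3=7, S2=11, S4=15, S6=16, S5=25. Nearest is S1 (6).
From S1: distances to unvisited — S3=8, S2=9, S6=17, S4=21, S5=23. Nearest is S3 (8).
From S3: distances to unvisited — S2=4, S6=9, S5=18, S4=22. Nearest is S2 (4).
From S2: distances to unvisited — S6=13, S5=14, S4=26. Nearest is S6 (13).
From S6: distances to unvisited — S5=27, S4=30. Nearest is S5 (27).
From S5: distances to unvisited — S4=12. Nearest is S4 (12).
Return S4→Base: 15.
Total = 6 + 8 + 4 + 13 + 27 + 12 + 15 = 85.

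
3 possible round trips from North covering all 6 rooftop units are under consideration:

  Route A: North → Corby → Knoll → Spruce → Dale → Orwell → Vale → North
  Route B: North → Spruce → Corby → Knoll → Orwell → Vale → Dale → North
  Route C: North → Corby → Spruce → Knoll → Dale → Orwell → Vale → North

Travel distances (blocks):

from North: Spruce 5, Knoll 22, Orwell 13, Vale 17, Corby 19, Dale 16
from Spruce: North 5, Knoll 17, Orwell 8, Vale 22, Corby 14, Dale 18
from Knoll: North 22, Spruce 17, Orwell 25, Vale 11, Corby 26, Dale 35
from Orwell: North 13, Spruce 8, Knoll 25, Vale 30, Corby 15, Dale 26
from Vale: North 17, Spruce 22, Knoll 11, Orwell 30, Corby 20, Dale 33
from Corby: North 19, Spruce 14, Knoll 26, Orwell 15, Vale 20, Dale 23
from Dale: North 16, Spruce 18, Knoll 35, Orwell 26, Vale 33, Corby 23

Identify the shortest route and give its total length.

Route A: 19 + 26 + 17 + 18 + 26 + 30 + 17 = 153
Route B: 5 + 14 + 26 + 25 + 30 + 33 + 16 = 149
Route C: 19 + 14 + 17 + 35 + 26 + 30 + 17 = 158

149 blocks — Route B is the shortest.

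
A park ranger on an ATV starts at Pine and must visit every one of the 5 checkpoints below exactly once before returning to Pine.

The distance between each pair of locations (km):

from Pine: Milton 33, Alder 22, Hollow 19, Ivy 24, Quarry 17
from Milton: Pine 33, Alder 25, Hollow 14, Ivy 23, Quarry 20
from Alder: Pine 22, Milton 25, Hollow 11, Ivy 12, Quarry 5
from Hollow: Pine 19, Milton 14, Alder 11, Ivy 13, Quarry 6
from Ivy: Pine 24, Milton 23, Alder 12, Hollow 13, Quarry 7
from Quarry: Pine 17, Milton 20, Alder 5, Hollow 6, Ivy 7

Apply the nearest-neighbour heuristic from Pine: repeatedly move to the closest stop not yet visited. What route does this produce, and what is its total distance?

102 km along Pine → Quarry → Alder → Hollow → Ivy → Milton → Pine.

From Pine: distances to unvisited — Quarry=17, Hollow=19, Alder=22, Ivy=24, Milton=33. Nearest is Quarry (17).
From Quarry: distances to unvisited — Alder=5, Hollow=6, Ivy=7, Milton=20. Nearest is Alder (5).
From Alder: distances to unvisited — Hollow=11, Ivy=12, Milton=25. Nearest is Hollow (11).
From Hollow: distances to unvisited — Ivy=13, Milton=14. Nearest is Ivy (13).
From Ivy: distances to unvisited — Milton=23. Nearest is Milton (23).
Return Milton→Pine: 33.
Total = 17 + 5 + 11 + 13 + 23 + 33 = 102.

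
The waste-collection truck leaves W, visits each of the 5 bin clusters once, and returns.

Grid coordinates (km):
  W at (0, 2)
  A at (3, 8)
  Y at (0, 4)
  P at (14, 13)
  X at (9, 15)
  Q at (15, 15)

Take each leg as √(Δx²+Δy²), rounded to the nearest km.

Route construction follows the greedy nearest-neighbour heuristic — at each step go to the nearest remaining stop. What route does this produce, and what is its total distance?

43 km along W → Y → A → X → P → Q → W.

W → [Y:2 / A:7 / X:16 / P:18 / Q:20] → Y (2)
Y → [A:5 / X:14 / P:17 / Q:19] → A (5)
A → [X:9 / P:12 / Q:14] → X (9)
X → [P:5 / Q:6] → P (5)
P → [Q:2] → Q (2)
Return Q→W: 20.
Total = 2 + 5 + 9 + 5 + 2 + 20 = 43.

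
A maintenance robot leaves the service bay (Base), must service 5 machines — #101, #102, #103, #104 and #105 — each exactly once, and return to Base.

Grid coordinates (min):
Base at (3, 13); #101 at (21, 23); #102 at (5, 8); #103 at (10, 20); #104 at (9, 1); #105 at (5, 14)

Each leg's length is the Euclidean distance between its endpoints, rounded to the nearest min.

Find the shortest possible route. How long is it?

There are 60 distinct closed tours to check (reversals are equivalent).
Base → #101 → #102 → #103 → #104 → #105 → Base: 21+22+13+19+14+2 = 91
Base → #101 → #102 → #103 → #105 → #104 → Base: 21+22+13+8+14+13 = 91
Base → #101 → #102 → #104 → #103 → #105 → Base: 21+22+8+19+8+2 = 80
Base → #101 → #102 → #104 → #105 → #103 → Base: 21+22+8+14+8+10 = 83
Base → #101 → #102 → #105 → #103 → #104 → Base: 21+22+6+8+19+13 = 89
Base → #101 → #102 → #105 → #104 → #103 → Base: 21+22+6+14+19+10 = 92
Base → #101 → #103 → #102 → #104 → #105 → Base: 21+11+13+8+14+2 = 69
Base → #101 → #103 → #102 → #105 → #104 → Base: 21+11+13+6+14+13 = 78
Base → #101 → #103 → #104 → #102 → #105 → Base: 21+11+19+8+6+2 = 67
Base → #101 → #103 → #104 → #105 → #102 → Base: 21+11+19+14+6+5 = 76
Base → #101 → #103 → #105 → #102 → #104 → Base: 21+11+8+6+8+13 = 67
Base → #101 → #103 → #105 → #104 → #102 → Base: 21+11+8+14+8+5 = 67
Base → #101 → #104 → #102 → #103 → #105 → Base: 21+25+8+13+8+2 = 77
Base → #101 → #104 → #102 → #105 → #103 → Base: 21+25+8+6+8+10 = 78
… (46 more)
Base → #102 → #104 → #101 → #103 → #105 → Base: 5+8+25+11+8+2 = 59  ← best
The minimum is 59.
One optimal route: Base → #102 → #104 → #101 → #103 → #105 → Base (or its reverse).

Minimum total distance: 59 min.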